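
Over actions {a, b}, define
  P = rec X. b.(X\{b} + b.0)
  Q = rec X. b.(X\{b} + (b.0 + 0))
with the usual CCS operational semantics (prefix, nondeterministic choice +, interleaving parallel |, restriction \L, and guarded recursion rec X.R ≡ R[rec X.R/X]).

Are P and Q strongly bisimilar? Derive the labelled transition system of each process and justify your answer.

Reachable graph of P (3 states):
  u0 = rec X. b.(X\{b} + b.0) ⊢ ··b··> u1
  u1 = (rec X. b.(X\{b} + b.0))\{b} + b.0 ⊢ ··b··> u2
  u2 = 0 ⊢ ∅
Reachable graph of Q (3 states):
  v0 = rec X. b.(X\{b} + (b.0 + 0)) ⊢ ··b··> v1
  v1 = (rec X. b.(X\{b} + (b.0 + 0)))\{b} + (b.0 + 0) ⊢ ··b··> v2
  v2 = 0 ⊢ ∅
Coarsest stable partition (strong bisimilarity classes):
  B0 = {u0, v0}
  B1 = {u1, v1}
  B2 = {u2, v2}
u0 ∈ B0, v0 ∈ B0 → same block

P ~ Q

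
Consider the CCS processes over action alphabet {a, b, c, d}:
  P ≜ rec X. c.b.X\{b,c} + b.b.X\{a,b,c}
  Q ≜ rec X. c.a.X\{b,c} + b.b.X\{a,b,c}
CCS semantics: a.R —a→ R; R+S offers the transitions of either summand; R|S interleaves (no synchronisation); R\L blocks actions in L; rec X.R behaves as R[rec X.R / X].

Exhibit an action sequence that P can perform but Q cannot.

LTS(P): 5 reachable states
  m0 = rec X. c.b.X\{b,c} + b.b.X\{a,b,c} :: ··b··> m1, ··c··> m2
  m1 = b.(rec X. c.b.X\{b,c} + b.b.X\{a,b,c})\{a,b,c} :: ··b··> m3
  m2 = b.(rec X. c.b.X\{b,c} + b.b.X\{a,b,c})\{b,c} :: ··b··> m4
  m3 = (rec X. c.b.X\{b,c} + b.b.X\{a,b,c})\{a,b,c} :: deadlocked
  m4 = (rec X. c.b.X\{b,c} + b.b.X\{a,b,c})\{b,c} :: deadlocked
LTS(Q): 5 reachable states
  n0 = rec X. c.a.X\{b,c} + b.b.X\{a,b,c} :: ··b··> n1, ··c··> n2
  n1 = b.(rec X. c.a.X\{b,c} + b.b.X\{a,b,c})\{a,b,c} :: ··b··> n3
  n2 = a.(rec X. c.a.X\{b,c} + b.b.X\{a,b,c})\{b,c} :: ··a··> n4
  n3 = (rec X. c.a.X\{b,c} + b.b.X\{a,b,c})\{a,b,c} :: deadlocked
  n4 = (rec X. c.a.X\{b,c} + b.b.X\{a,b,c})\{b,c} :: deadlocked
Executing cb from P (initial set {m0}):
  step 1 (c): {m2}
  step 2 (b): {m4}
  P completes σ.
Executing cb from Q (initial set {n0}):
  step 1 (c): {n2}
  step 2 (b): no successor for Q

cb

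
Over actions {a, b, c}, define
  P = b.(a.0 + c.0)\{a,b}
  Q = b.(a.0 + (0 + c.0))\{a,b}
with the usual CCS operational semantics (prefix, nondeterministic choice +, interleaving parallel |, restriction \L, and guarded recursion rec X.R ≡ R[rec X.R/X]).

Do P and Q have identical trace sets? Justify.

trace-equivalent

LTS(P): 3 reachable states
  s0 = b.(a.0 + c.0)\{a,b} → -b-> s1
  s1 = (a.0 + c.0)\{a,b} → -c-> s2
  s2 = 0\{a,b} → ∅
LTS(Q): 3 reachable states
  t0 = b.(a.0 + (0 + c.0))\{a,b} → -b-> t1
  t1 = (a.0 + (0 + c.0))\{a,b} → -c-> t2
  t2 = 0\{a,b} → ∅
Bisimilarity quotient blocks:
  B0 = {s0, t0}
  B1 = {s1, t1}
  B2 = {s2, t2}
s0 ∈ B0, t0 ∈ B0 → same block
Bisimilar ⇒ trace-equivalent.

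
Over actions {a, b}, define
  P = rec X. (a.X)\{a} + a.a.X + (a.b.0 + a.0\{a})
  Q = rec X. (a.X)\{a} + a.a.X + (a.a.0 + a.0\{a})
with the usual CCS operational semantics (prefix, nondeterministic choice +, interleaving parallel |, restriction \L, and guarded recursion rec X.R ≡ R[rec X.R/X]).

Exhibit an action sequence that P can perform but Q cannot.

ab

Reachable graph of P (5 states):
  u0 = rec X. (a.X)\{a} + a.a.X + (a.b.0 + a.0\{a}) → ··a··> u1, ··a··> u2, ··a··> u3
  u1 = 0\{a} → stopped
  u2 = a.(rec X. (a.X)\{a} + a.a.X + (a.b.0 + a.0\{a})) → ··a··> u0
  u3 = b.0 → ··b··> u4
  u4 = 0 → stopped
Reachable graph of Q (5 states):
  v0 = rec X. (a.X)\{a} + a.a.X + (a.a.0 + a.0\{a}) → ··a··> v1, ··a··> v2, ··a··> v3
  v1 = 0\{a} → stopped
  v2 = a.(rec X. (a.X)\{a} + a.a.X + (a.a.0 + a.0\{a})) → ··a··> v0
  v3 = a.0 → ··a··> v4
  v4 = 0 → stopped
Trace ⟨ab⟩ through P, begin at {u0}:
  [1] a ⇒ {u1, u2, u3}
  [2] b ⇒ {u4}
  — P admits the full trace.
Trace ⟨ab⟩ through Q, begin at {v0}:
  [1] a ⇒ {v1, v2, v3}
  [2] b ⇒ ∅ (Q stuck)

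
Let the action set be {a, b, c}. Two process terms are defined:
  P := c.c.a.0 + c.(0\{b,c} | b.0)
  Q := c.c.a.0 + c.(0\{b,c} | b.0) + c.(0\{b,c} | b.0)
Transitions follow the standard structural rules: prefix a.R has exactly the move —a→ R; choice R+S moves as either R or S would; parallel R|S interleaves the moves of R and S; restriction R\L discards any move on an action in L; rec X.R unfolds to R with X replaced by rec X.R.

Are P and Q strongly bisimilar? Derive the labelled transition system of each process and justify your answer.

LTS(P): 6 reachable states
  s0 = c.c.a.0 + c.(0\{b,c} | b.0) has moves =c=> s1, =c=> s2
  s1 = 0\{b,c} | b.0 has moves =b=> s3
  s2 = c.a.0 has moves =c=> s4
  s3 = 0\{b,c} | 0 has moves ∅
  s4 = a.0 has moves =a=> s5
  s5 = 0 has moves ∅
LTS(Q): 6 reachable states
  t0 = c.c.a.0 + c.(0\{b,c} | b.0) + c.(0\{b,c} | b.0) has moves =c=> t1, =c=> t2
  t1 = 0\{b,c} | b.0 has moves =b=> t3
  t2 = c.a.0 has moves =c=> t4
  t3 = 0\{b,c} | 0 has moves ∅
  t4 = a.0 has moves =a=> t5
  t5 = 0 has moves ∅
Partition-refinement fixed point:
  B0 = {s0, t0}
  B1 = {s1, t1}
  B2 = {s3, s5, t3, t5}
  B3 = {s2, t2}
  B4 = {s4, t4}
s0 ∈ B0, t0 ∈ B0 → same block

bisimilar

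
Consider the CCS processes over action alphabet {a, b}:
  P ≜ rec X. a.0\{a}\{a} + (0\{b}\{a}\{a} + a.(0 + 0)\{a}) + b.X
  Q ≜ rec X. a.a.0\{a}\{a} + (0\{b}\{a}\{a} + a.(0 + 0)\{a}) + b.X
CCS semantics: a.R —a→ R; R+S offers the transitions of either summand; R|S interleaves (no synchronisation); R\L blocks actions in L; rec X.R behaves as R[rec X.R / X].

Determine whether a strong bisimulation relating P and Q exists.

LTS(P): 3 reachable states
  u0 = rec X. a.0\{a}\{a} + (0\{b}\{a}\{a} + a.(0 + 0)\{a}) + b.X :: --a--▸ u1, --a--▸ u2, --b--▸ u0
  u1 = (0 + 0)\{a} :: ·
  u2 = 0\{a}\{a} :: ·
LTS(Q): 4 reachable states
  v0 = rec X. a.a.0\{a}\{a} + (0\{b}\{a}\{a} + a.(0 + 0)\{a}) + b.X :: --a--▸ v1, --a--▸ v2, --b--▸ v0
  v1 = (0 + 0)\{a} :: ·
  v2 = a.0\{a}\{a} :: --a--▸ v3
  v3 = 0\{a}\{a} :: ·
Partition-refinement fixed point:
  B0 = {u0}
  B1 = {u1, u2, v1, v3}
  B2 = {v0}
  B3 = {v2}
u0 ∈ B0, v0 ∈ B2 → different blocks

P ≁ Q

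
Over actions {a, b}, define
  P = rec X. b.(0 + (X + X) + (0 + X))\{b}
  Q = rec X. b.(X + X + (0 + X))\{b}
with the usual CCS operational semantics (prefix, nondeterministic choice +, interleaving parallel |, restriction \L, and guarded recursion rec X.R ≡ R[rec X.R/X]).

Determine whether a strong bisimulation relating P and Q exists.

P's transition system — 2 states:
  s0 = rec X. b.(0 + (X + X) + (0 + X))\{b} | -b-> s1
  s1 = (0 + ((rec X. b.(0 + (X + X) + (0 + X))\{b}) + (rec X. b.(0 + (X + X) + (0 + X))\{b})) + (0 + (rec X. b.(0 + (X + X) + (0 + X))\{b})))\{b} | ·
Q's transition system — 2 states:
  t0 = rec X. b.(X + X + (0 + X))\{b} | -b-> t1
  t1 = ((rec X. b.(X + X + (0 + X))\{b}) + (rec X. b.(X + X + (0 + X))\{b}) + (0 + (rec X. b.(X + X + (0 + X))\{b})))\{b} | ·
Coarsest stable partition (strong bisimilarity classes):
  B0 = {s0, t0}
  B1 = {s1, t1}
s0 ∈ B0, t0 ∈ B0 → same block

P ~ Q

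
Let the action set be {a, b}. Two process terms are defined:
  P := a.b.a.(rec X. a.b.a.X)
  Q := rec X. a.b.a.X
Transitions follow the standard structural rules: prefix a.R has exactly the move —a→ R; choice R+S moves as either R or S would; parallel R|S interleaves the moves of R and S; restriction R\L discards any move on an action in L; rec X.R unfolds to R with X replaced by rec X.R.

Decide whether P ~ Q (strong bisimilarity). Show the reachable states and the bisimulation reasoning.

P's transition system — 4 states:
  u0 = a.b.a.(rec X. a.b.a.X) ⊢ -a-> u1
  u1 = b.a.(rec X. a.b.a.X) ⊢ -b-> u2
  u2 = a.(rec X. a.b.a.X) ⊢ -a-> u3
  u3 = rec X. a.b.a.X ⊢ -a-> u1
Q's transition system — 3 states:
  v0 = rec X. a.b.a.X ⊢ -a-> v1
  v1 = b.a.(rec X. a.b.a.X) ⊢ -b-> v2
  v2 = a.(rec X. a.b.a.X) ⊢ -a-> v0
Bisimilarity quotient blocks:
  B0 = {u0, u3, v0}
  B1 = {u1, v1}
  B2 = {u2, v2}
u0 ∈ B0, v0 ∈ B0 → same block

P ~ Q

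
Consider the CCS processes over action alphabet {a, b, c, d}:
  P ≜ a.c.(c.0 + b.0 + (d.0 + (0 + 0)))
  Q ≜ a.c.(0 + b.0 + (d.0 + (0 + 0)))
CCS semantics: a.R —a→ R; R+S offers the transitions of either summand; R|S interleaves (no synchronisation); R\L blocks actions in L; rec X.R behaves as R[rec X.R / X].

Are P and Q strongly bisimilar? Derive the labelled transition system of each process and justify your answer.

NO

Reachable graph of P (4 states):
  m0 = a.c.(c.0 + b.0 + (d.0 + (0 + 0))) :: --a--▸ m1
  m1 = c.(c.0 + b.0 + (d.0 + (0 + 0))) :: --c--▸ m2
  m2 = c.0 + b.0 + (d.0 + (0 + 0)) :: --b--▸ m3, --c--▸ m3, --d--▸ m3
  m3 = 0 :: ·
Reachable graph of Q (4 states):
  n0 = a.c.(0 + b.0 + (d.0 + (0 + 0))) :: --a--▸ n1
  n1 = c.(0 + b.0 + (d.0 + (0 + 0))) :: --c--▸ n2
  n2 = 0 + b.0 + (d.0 + (0 + 0)) :: --b--▸ n3, --d--▸ n3
  n3 = 0 :: ·
Coarsest stable partition (strong bisimilarity classes):
  B0 = {m0}
  B1 = {m1}
  B2 = {m2}
  B3 = {m3, n3}
  B4 = {n0}
  B5 = {n1}
  B6 = {n2}
m0 ∈ B0, n0 ∈ B4 → different blocks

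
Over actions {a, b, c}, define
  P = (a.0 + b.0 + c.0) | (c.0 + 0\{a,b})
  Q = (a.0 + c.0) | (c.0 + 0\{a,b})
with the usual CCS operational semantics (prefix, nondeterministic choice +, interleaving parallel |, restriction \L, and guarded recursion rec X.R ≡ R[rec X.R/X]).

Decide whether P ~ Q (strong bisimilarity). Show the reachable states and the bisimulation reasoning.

P ≁ Q

Reachable graph of P (4 states):
  p0 = (a.0 + b.0 + c.0) | (c.0 + 0\{a,b}) → --a--▸ p1, --b--▸ p1, --c--▸ p1, --c--▸ p2
  p1 = 0 | (c.0 + 0\{a,b}) → --c--▸ p3
  p2 = (a.0 + b.0 + c.0) | 0 → --a--▸ p3, --b--▸ p3, --c--▸ p3
  p3 = 0 | 0 → ·
Reachable graph of Q (4 states):
  q0 = (a.0 + c.0) | (c.0 + 0\{a,b}) → --a--▸ q1, --c--▸ q1, --c--▸ q2
  q1 = 0 | (c.0 + 0\{a,b}) → --c--▸ q3
  q2 = (a.0 + c.0) | 0 → --a--▸ q3, --c--▸ q3
  q3 = 0 | 0 → ·
Partition-refinement fixed point:
  B0 = {p0}
  B1 = {p1, q1}
  B2 = {p3, q3}
  B3 = {p2}
  B4 = {q0}
  B5 = {q2}
p0 ∈ B0, q0 ∈ B4 → different blocks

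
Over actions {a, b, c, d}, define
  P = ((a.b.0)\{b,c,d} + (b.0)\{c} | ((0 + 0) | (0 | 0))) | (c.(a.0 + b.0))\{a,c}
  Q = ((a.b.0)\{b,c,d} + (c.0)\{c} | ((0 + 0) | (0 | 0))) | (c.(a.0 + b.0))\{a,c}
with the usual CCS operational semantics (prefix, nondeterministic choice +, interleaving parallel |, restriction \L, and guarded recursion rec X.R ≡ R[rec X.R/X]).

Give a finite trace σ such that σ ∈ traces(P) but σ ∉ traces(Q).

P's transition system — 3 states:
  p0 = ((a.b.0)\{b,c,d} + (b.0)\{c} | ((0 + 0) | (0 | 0))) | (c.(a.0 + b.0))\{a,c} :: ··a··> p1, ··b··> p2
  p1 = (b.0)\{b,c,d} | (c.(a.0 + b.0))\{a,c} :: stopped
  p2 = 0\{c} | ((0 + 0) | (0 | 0)) | (c.(a.0 + b.0))\{a,c} :: stopped
Q's transition system — 2 states:
  q0 = ((a.b.0)\{b,c,d} + (c.0)\{c} | ((0 + 0) | (0 | 0))) | (c.(a.0 + b.0))\{a,c} :: ··a··> q1
  q1 = (b.0)\{b,c,d} | (c.(a.0 + b.0))\{a,c} :: stopped
Run σ = ⟨b⟩ on P: start {p0}
  [1] b ⇒ {p2}
  P completes σ.
Run σ = ⟨b⟩ on Q: start {q0}
  [1] b ⇒ ∅ (Q stuck)

b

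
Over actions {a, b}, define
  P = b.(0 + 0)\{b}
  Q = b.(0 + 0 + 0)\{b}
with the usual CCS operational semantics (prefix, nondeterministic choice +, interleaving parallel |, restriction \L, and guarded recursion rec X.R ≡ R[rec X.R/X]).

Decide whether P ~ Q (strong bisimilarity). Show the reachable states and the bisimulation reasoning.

LTS(P): 2 reachable states
  p0 = b.(0 + 0)\{b} :: -b-> p1
  p1 = (0 + 0)\{b} :: stopped
LTS(Q): 2 reachable states
  q0 = b.(0 + 0 + 0)\{b} :: -b-> q1
  q1 = (0 + 0 + 0)\{b} :: stopped
Partition-refinement fixed point:
  B0 = {p0, q0}
  B1 = {p1, q1}
p0 ∈ B0, q0 ∈ B0 → same block

YES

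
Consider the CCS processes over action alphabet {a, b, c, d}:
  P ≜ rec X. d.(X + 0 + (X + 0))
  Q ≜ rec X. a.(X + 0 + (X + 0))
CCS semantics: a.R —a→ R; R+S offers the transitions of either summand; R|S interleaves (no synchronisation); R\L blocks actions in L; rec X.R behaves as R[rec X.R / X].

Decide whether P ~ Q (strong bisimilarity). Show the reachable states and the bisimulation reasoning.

not bisimilar

Reachable graph of P (2 states):
  s0 = rec X. d.(X + 0 + (X + 0)) has moves --d--▸ s1
  s1 = (rec X. d.(X + 0 + (X + 0))) + 0 + ((rec X. d.(X + 0 + (X + 0))) + 0) has moves --d--▸ s1
Reachable graph of Q (2 states):
  t0 = rec X. a.(X + 0 + (X + 0)) has moves --a--▸ t1
  t1 = (rec X. a.(X + 0 + (X + 0))) + 0 + ((rec X. a.(X + 0 + (X + 0))) + 0) has moves --a--▸ t1
Coarsest stable partition (strong bisimilarity classes):
  B0 = {s0, s1}
  B1 = {t0, t1}
s0 ∈ B0, t0 ∈ B1 → different blocks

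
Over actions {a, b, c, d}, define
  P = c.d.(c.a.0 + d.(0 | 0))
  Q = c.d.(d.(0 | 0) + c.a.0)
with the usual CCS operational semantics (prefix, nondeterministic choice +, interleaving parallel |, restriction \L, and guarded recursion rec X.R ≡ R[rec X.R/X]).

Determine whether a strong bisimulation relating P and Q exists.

LTS(P): 6 reachable states
  m0 = c.d.(c.a.0 + d.(0 | 0)) | --c--▸ m1
  m1 = d.(c.a.0 + d.(0 | 0)) | --d--▸ m2
  m2 = c.a.0 + d.(0 | 0) | --c--▸ m3, --d--▸ m4
  m3 = a.0 | --a--▸ m5
  m4 = 0 | 0 | deadlocked
  m5 = 0 | deadlocked
LTS(Q): 6 reachable states
  n0 = c.d.(d.(0 | 0) + c.a.0) | --c--▸ n1
  n1 = d.(d.(0 | 0) + c.a.0) | --d--▸ n2
  n2 = d.(0 | 0) + c.a.0 | --c--▸ n3, --d--▸ n4
  n3 = a.0 | --a--▸ n5
  n4 = 0 | 0 | deadlocked
  n5 = 0 | deadlocked
Partition-refinement fixed point:
  B0 = {m0, n0}
  B1 = {m1, n1}
  B2 = {m2, n2}
  B3 = {m4, m5, n4, n5}
  B4 = {m3, n3}
m0 ∈ B0, n0 ∈ B0 → same block

bisimilar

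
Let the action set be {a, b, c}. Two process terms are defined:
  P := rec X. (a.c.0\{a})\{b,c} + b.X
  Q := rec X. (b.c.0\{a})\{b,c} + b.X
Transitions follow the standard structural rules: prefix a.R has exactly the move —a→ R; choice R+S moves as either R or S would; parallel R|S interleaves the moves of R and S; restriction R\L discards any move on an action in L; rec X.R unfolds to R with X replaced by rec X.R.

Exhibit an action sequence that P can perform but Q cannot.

a

Reachable graph of P (2 states):
  p0 = rec X. (a.c.0\{a})\{b,c} + b.X ⊢ ··a··> p1, ··b··> p0
  p1 = (c.0\{a})\{b,c} ⊢ stopped
Reachable graph of Q (1 states):
  q0 = rec X. (b.c.0\{a})\{b,c} + b.X ⊢ ··b··> q0
Executing a from P (initial set {p0}):
  after a @ step 1: {p1}
  — P admits the full trace.
Executing a from Q (initial set {q0}):
  after a @ step 1: no successor for Q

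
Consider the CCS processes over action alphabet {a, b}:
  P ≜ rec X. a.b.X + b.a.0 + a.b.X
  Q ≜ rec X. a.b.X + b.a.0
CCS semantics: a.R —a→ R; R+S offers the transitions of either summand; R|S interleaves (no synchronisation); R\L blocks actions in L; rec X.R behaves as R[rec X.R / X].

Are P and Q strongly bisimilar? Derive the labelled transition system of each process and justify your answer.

P ~ Q

LTS(P): 4 reachable states
  s0 = rec X. a.b.X + b.a.0 + a.b.X :: ··a··> s1, ··b··> s2
  s1 = b.(rec X. a.b.X + b.a.0 + a.b.X) :: ··b··> s0
  s2 = a.0 :: ··a··> s3
  s3 = 0 :: ·
LTS(Q): 4 reachable states
  t0 = rec X. a.b.X + b.a.0 :: ··a··> t1, ··b··> t2
  t1 = b.(rec X. a.b.X + b.a.0) :: ··b··> t0
  t2 = a.0 :: ··a··> t3
  t3 = 0 :: ·
Coarsest stable partition (strong bisimilarity classes):
  B0 = {s0, t0}
  B1 = {s2, t2}
  B2 = {s3, t3}
  B3 = {s1, t1}
s0 ∈ B0, t0 ∈ B0 → same block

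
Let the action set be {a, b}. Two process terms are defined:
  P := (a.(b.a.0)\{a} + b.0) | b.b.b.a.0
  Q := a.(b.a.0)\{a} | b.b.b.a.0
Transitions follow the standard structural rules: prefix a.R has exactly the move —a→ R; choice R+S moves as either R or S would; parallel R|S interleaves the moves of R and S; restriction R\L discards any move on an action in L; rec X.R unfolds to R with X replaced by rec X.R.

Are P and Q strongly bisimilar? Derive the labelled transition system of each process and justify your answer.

P ≁ Q

P's transition system — 20 states:
  m0 = (a.(b.a.0)\{a} + b.0) | b.b.b.a.0 :: —a→ m1, —b→ m2, —b→ m3
  m1 = (b.a.0)\{a} | b.b.b.a.0 :: —b→ m4, —b→ m5
  m2 = (a.(b.a.0)\{a} + b.0) | b.b.a.0 :: —a→ m5, —b→ m6, —b→ m7
  m3 = 0 | b.b.b.a.0 :: —b→ m7
  m4 = (a.0)\{a} | b.b.b.a.0 :: —b→ m8
  m5 = (b.a.0)\{a} | b.b.a.0 :: —b→ m8, —b→ m9
  m6 = (a.(b.a.0)\{a} + b.0) | b.a.0 :: —a→ m9, —b→ m10, —b→ m11
  m7 = 0 | b.b.a.0 :: —b→ m11
  m8 = (a.0)\{a} | b.b.a.0 :: —b→ m12
  m9 = (b.a.0)\{a} | b.a.0 :: —b→ m12, —b→ m13
  m10 = (a.(b.a.0)\{a} + b.0) | a.0 :: —a→ m13, —a→ m14, —b→ m15
  m11 = 0 | b.a.0 :: —b→ m15
  m12 = (a.0)\{a} | b.a.0 :: —b→ m16
  m13 = (b.a.0)\{a} | a.0 :: —a→ m17, —b→ m16
  m14 = (a.(b.a.0)\{a} + b.0) | 0 :: —a→ m17, —b→ m18
  m15 = 0 | a.0 :: —a→ m18
  m16 = (a.0)\{a} | a.0 :: —a→ m19
  m17 = (b.a.0)\{a} | 0 :: —b→ m19
  m18 = 0 | 0 :: stopped
  m19 = (a.0)\{a} | 0 :: stopped
Q's transition system — 15 states:
  n0 = a.(b.a.0)\{a} | b.b.b.a.0 :: —a→ n1, —b→ n2
  n1 = (b.a.0)\{a} | b.b.b.a.0 :: —b→ n3, —b→ n4
  n2 = a.(b.a.0)\{a} | b.b.a.0 :: —a→ n4, —b→ n5
  n3 = (a.0)\{a} | b.b.b.a.0 :: —b→ n6
  n4 = (b.a.0)\{a} | b.b.a.0 :: —b→ n6, —b→ n7
  n5 = a.(b.a.0)\{a} | b.a.0 :: —a→ n7, —b→ n8
  n6 = (a.0)\{a} | b.b.a.0 :: —b→ n9
  n7 = (b.a.0)\{a} | b.a.0 :: —b→ n10, —b→ n9
  n8 = a.(b.a.0)\{a} | a.0 :: —a→ n10, —a→ n11
  n9 = (a.0)\{a} | b.a.0 :: —b→ n12
  n10 = (b.a.0)\{a} | a.0 :: —a→ n13, —b→ n12
  n11 = a.(b.a.0)\{a} | 0 :: —a→ n13
  n12 = (a.0)\{a} | a.0 :: —a→ n14
  n13 = (b.a.0)\{a} | 0 :: —b→ n14
  n14 = (a.0)\{a} | 0 :: stopped
Bisimilarity quotient blocks:
  B0 = {m0}
  B1 = {m1, n1}
  B2 = {m3, m4, n3}
  B3 = {m7, m8, n6}
  B4 = {m11, m12, n9}
  B5 = {m15, m16, n12}
  B6 = {m18, m19, n14}
  B7 = {m5, n4}
  B8 = {m9, n7}
  B9 = {m13, n10}
  B10 = {m17, n13}
  B11 = {m2}
  B12 = {m6}
  B13 = {m10}
  B14 = {m14}
  B15 = {n0}
  B16 = {n2}
  B17 = {n5}
  B18 = {n8}
  B19 = {n11}
m0 ∈ B0, n0 ∈ B15 → different blocks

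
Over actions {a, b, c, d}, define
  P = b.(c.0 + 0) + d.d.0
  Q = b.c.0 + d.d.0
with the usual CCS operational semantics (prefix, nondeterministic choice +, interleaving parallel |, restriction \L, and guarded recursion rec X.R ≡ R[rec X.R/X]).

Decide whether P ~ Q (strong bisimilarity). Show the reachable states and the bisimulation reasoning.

Reachable graph of P (4 states):
  s0 = b.(c.0 + 0) + d.d.0 | —b→ s1, —d→ s2
  s1 = c.0 + 0 | —c→ s3
  s2 = d.0 | —d→ s3
  s3 = 0 | stopped
Reachable graph of Q (4 states):
  t0 = b.c.0 + d.d.0 | —b→ t1, —d→ t2
  t1 = c.0 | —c→ t3
  t2 = d.0 | —d→ t3
  t3 = 0 | stopped
Bisimilarity quotient blocks:
  B0 = {s0, t0}
  B1 = {s2, t2}
  B2 = {s3, t3}
  B3 = {s1, t1}
s0 ∈ B0, t0 ∈ B0 → same block

YES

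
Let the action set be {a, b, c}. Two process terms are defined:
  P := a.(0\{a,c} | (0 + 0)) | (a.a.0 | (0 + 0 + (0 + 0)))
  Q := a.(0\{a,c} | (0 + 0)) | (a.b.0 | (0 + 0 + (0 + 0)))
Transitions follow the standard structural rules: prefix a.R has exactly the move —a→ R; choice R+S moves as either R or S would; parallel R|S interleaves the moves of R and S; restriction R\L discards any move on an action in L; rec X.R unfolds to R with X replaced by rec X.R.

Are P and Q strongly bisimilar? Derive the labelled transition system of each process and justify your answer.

P ≁ Q

LTS(P): 6 reachable states
  p0 = a.(0\{a,c} | (0 + 0)) | (a.a.0 | (0 + 0 + (0 + 0))) ⊢ =a=> p1, =a=> p2
  p1 = 0\{a,c} | (0 + 0) | (a.a.0 | (0 + 0 + (0 + 0))) ⊢ =a=> p3
  p2 = a.(0\{a,c} | (0 + 0)) | (a.0 | (0 + 0 + (0 + 0))) ⊢ =a=> p3, =a=> p4
  p3 = 0\{a,c} | (0 + 0) | (a.0 | (0 + 0 + (0 + 0))) ⊢ =a=> p5
  p4 = a.(0\{a,c} | (0 + 0)) | (0 | (0 + 0 + (0 + 0))) ⊢ =a=> p5
  p5 = 0\{a,c} | (0 + 0) | (0 | (0 + 0 + (0 + 0))) ⊢ deadlocked
LTS(Q): 6 reachable states
  q0 = a.(0\{a,c} | (0 + 0)) | (a.b.0 | (0 + 0 + (0 + 0))) ⊢ =a=> q1, =a=> q2
  q1 = 0\{a,c} | (0 + 0) | (a.b.0 | (0 + 0 + (0 + 0))) ⊢ =a=> q3
  q2 = a.(0\{a,c} | (0 + 0)) | (b.0 | (0 + 0 + (0 + 0))) ⊢ =a=> q3, =b=> q4
  q3 = 0\{a,c} | (0 + 0) | (b.0 | (0 + 0 + (0 + 0))) ⊢ =b=> q5
  q4 = a.(0\{a,c} | (0 + 0)) | (0 | (0 + 0 + (0 + 0))) ⊢ =a=> q5
  q5 = 0\{a,c} | (0 + 0) | (0 | (0 + 0 + (0 + 0))) ⊢ deadlocked
Partition-refinement fixed point:
  B0 = {p0}
  B1 = {p1, p2}
  B2 = {p3, p4, q4}
  B3 = {p5, q5}
  B4 = {q0}
  B5 = {q1}
  B6 = {q3}
  B7 = {q2}
p0 ∈ B0, q0 ∈ B4 → different blocks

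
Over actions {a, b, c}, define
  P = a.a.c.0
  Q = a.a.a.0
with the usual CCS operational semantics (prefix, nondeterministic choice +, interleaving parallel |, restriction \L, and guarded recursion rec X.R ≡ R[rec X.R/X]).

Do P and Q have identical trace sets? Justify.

traces(P) ≠ traces(Q) — witness ⟨aac⟩

P's transition system — 4 states:
  s0 = a.a.c.0 :: =a=> s1
  s1 = a.c.0 :: =a=> s2
  s2 = c.0 :: =c=> s3
  s3 = 0 :: ·
Q's transition system — 4 states:
  t0 = a.a.a.0 :: =a=> t1
  t1 = a.a.0 :: =a=> t2
  t2 = a.0 :: =a=> t3
  t3 = 0 :: ·
Executing aac from P (initial set {s0}):
  [1] a ⇒ {s1}
  [2] a ⇒ {s2}
  [3] c ⇒ {s3}
  P completes σ.
Executing aac from Q (initial set {t0}):
  [1] a ⇒ {t1}
  [2] a ⇒ {t2}
  [3] c ⇒ ∅ (Q stuck)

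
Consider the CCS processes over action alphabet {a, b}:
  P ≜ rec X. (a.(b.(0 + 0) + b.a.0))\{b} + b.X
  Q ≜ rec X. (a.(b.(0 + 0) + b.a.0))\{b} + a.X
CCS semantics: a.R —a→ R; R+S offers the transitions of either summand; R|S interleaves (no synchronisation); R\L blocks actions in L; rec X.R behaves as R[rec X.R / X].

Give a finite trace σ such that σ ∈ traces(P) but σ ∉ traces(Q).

P's transition system — 2 states:
  m0 = rec X. (a.(b.(0 + 0) + b.a.0))\{b} + b.X :: -a-> m1, -b-> m0
  m1 = (b.(0 + 0) + b.a.0)\{b} :: stopped
Q's transition system — 2 states:
  n0 = rec X. (a.(b.(0 + 0) + b.a.0))\{b} + a.X :: -a-> n0, -a-> n1
  n1 = (b.(0 + 0) + b.a.0)\{b} :: stopped
Executing b from P (initial set {m0}):
  [1] b ⇒ {m0}
  ✓ P
Executing b from Q (initial set {n0}):
  [1] b ⇒ ∅ (Q stuck)

b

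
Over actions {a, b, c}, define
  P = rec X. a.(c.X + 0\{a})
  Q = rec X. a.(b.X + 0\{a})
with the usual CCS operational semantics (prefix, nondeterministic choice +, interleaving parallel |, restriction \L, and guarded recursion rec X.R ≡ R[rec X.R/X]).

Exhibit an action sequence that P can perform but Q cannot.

Reachable graph of P (2 states):
  m0 = rec X. a.(c.X + 0\{a}) has moves ··a··> m1
  m1 = c.(rec X. a.(c.X + 0\{a})) + 0\{a} has moves ··c··> m0
Reachable graph of Q (2 states):
  n0 = rec X. a.(b.X + 0\{a}) has moves ··a··> n1
  n1 = b.(rec X. a.(b.X + 0\{a})) + 0\{a} has moves ··b··> n0
Run σ = ⟨ac⟩ on P: start {m0}
  step 1 (a): {m1}
  step 2 (c): {m0}
  — P admits the full trace.
Run σ = ⟨ac⟩ on Q: start {n0}
  step 1 (a): {n1}
  step 2 (c): no successor for Q

ac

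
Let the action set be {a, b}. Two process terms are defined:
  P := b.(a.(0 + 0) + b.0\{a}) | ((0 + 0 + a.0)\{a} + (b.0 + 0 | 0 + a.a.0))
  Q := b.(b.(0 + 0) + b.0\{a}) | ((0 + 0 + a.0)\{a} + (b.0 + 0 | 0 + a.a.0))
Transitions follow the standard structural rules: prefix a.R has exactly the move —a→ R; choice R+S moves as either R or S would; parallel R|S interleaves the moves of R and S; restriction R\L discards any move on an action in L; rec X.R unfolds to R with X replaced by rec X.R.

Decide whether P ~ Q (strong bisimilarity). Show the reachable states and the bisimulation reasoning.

P ≁ Q

LTS(P): 12 reachable states
  m0 = b.(a.(0 + 0) + b.0\{a}) | ((0 + 0 + a.0)\{a} + (b.0 + 0 | 0 + a.a.0)) has moves --a--▸ m1, --b--▸ m2, --b--▸ m3
  m1 = b.(a.(0 + 0) + b.0\{a}) | a.0 has moves --a--▸ m3, --b--▸ m4
  m2 = (a.(0 + 0) + b.0\{a}) | ((0 + 0 + a.0)\{a} + (b.0 + 0 | 0 + a.a.0)) has moves --a--▸ m4, --a--▸ m5, --b--▸ m6, --b--▸ m7
  m3 = b.(a.(0 + 0) + b.0\{a}) | 0 has moves --b--▸ m6
  m4 = (a.(0 + 0) + b.0\{a}) | a.0 has moves --a--▸ m6, --a--▸ m8, --b--▸ m9
  m5 = (0 + 0) | ((0 + 0 + a.0)\{a} + (b.0 + 0 | 0 + a.a.0)) has moves --a--▸ m8, --b--▸ m10
  m6 = (a.(0 + 0) + b.0\{a}) | 0 has moves --a--▸ m10, --b--▸ m11
  m7 = 0\{a} | ((0 + 0 + a.0)\{a} + (b.0 + 0 | 0 + a.a.0)) has moves --a--▸ m9, --b--▸ m11
  m8 = (0 + 0) | a.0 has moves --a--▸ m10
  m9 = 0\{a} | a.0 has moves --a--▸ m11
  m10 = (0 + 0) | 0 has moves (no moves)
  m11 = 0\{a} | 0 has moves (no moves)
LTS(Q): 12 reachable states
  n0 = b.(b.(0 + 0) + b.0\{a}) | ((0 + 0 + a.0)\{a} + (b.0 + 0 | 0 + a.a.0)) has moves --a--▸ n1, --b--▸ n2, --b--▸ n3
  n1 = b.(b.(0 + 0) + b.0\{a}) | a.0 has moves --a--▸ n3, --b--▸ n4
  n2 = (b.(0 + 0) + b.0\{a}) | ((0 + 0 + a.0)\{a} + (b.0 + 0 | 0 + a.a.0)) has moves --a--▸ n4, --b--▸ n5, --b--▸ n6, --b--▸ n7
  n3 = b.(b.(0 + 0) + b.0\{a}) | 0 has moves --b--▸ n6
  n4 = (b.(0 + 0) + b.0\{a}) | a.0 has moves --a--▸ n6, --b--▸ n8, --b--▸ n9
  n5 = (0 + 0) | ((0 + 0 + a.0)\{a} + (b.0 + 0 | 0 + a.a.0)) has moves --a--▸ n8, --b--▸ n10
  n6 = (b.(0 + 0) + b.0\{a}) | 0 has moves --b--▸ n10, --b--▸ n11
  n7 = 0\{a} | ((0 + 0 + a.0)\{a} + (b.0 + 0 | 0 + a.a.0)) has moves --a--▸ n9, --b--▸ n11
  n8 = (0 + 0) | a.0 has moves --a--▸ n10
  n9 = 0\{a} | a.0 has moves --a--▸ n11
  n10 = (0 + 0) | 0 has moves (no moves)
  n11 = 0\{a} | 0 has moves (no moves)
Coarsest stable partition (strong bisimilarity classes):
  B0 = {m0}
  B1 = {m2}
  B2 = {m5, m7, n5, n7}
  B3 = {m8, m9, n8, n9}
  B4 = {m10, m11, n10, n11}
  B5 = {m4}
  B6 = {m6}
  B7 = {m3}
  B8 = {m1}
  B9 = {n0}
  B10 = {n1}
  B11 = {n3}
  B12 = {n6}
  B13 = {n4}
  B14 = {n2}
m0 ∈ B0, n0 ∈ B9 → different blocks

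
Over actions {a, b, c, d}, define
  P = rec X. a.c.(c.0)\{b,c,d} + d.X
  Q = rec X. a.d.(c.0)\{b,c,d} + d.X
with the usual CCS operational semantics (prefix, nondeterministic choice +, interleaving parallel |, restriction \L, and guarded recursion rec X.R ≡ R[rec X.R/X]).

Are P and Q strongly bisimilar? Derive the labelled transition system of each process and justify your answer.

P's transition system — 3 states:
  s0 = rec X. a.c.(c.0)\{b,c,d} + d.X has moves —a→ s1, —d→ s0
  s1 = c.(c.0)\{b,c,d} has moves —c→ s2
  s2 = (c.0)\{b,c,d} has moves ∅
Q's transition system — 3 states:
  t0 = rec X. a.d.(c.0)\{b,c,d} + d.X has moves —a→ t1, —d→ t0
  t1 = d.(c.0)\{b,c,d} has moves —d→ t2
  t2 = (c.0)\{b,c,d} has moves ∅
Bisimilarity quotient blocks:
  B0 = {s0}
  B1 = {s1}
  B2 = {s2, t2}
  B3 = {t0}
  B4 = {t1}
s0 ∈ B0, t0 ∈ B3 → different blocks

not bisimilar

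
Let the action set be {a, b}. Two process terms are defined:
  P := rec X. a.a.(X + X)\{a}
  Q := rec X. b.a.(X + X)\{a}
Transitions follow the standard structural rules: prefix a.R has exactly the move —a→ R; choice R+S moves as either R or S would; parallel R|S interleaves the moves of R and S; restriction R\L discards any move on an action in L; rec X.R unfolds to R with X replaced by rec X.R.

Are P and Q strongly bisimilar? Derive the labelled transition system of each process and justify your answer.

not bisimilar

LTS(P): 3 reachable states
  s0 = rec X. a.a.(X + X)\{a} | ··a··> s1
  s1 = a.((rec X. a.a.(X + X)\{a}) + (rec X. a.a.(X + X)\{a}))\{a} | ··a··> s2
  s2 = ((rec X. a.a.(X + X)\{a}) + (rec X. a.a.(X + X)\{a}))\{a} | ∅
LTS(Q): 4 reachable states
  t0 = rec X. b.a.(X + X)\{a} | ··b··> t1
  t1 = a.((rec X. b.a.(X + X)\{a}) + (rec X. b.a.(X + X)\{a}))\{a} | ··a··> t2
  t2 = ((rec X. b.a.(X + X)\{a}) + (rec X. b.a.(X + X)\{a}))\{a} | ··b··> t3
  t3 = (a.((rec X. b.a.(X + X)\{a}) + (rec X. b.a.(X + X)\{a}))\{a})\{a} | ∅
Bisimilarity quotient blocks:
  B0 = {s0}
  B1 = {s1}
  B2 = {s2, t3}
  B3 = {t0}
  B4 = {t1}
  B5 = {t2}
s0 ∈ B0, t0 ∈ B3 → different blocks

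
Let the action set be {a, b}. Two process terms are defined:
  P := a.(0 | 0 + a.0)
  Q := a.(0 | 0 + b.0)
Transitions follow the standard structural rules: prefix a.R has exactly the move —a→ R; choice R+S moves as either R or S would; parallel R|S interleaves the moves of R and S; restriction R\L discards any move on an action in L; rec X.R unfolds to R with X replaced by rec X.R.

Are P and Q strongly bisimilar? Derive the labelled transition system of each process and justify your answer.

not bisimilar

LTS(P): 3 reachable states
  u0 = a.(0 | 0 + a.0) → -a-> u1
  u1 = 0 | 0 + a.0 → -a-> u2
  u2 = 0 → (no moves)
LTS(Q): 3 reachable states
  v0 = a.(0 | 0 + b.0) → -a-> v1
  v1 = 0 | 0 + b.0 → -b-> v2
  v2 = 0 → (no moves)
Partition-refinement fixed point:
  B0 = {u0}
  B1 = {u1}
  B2 = {u2, v2}
  B3 = {v0}
  B4 = {v1}
u0 ∈ B0, v0 ∈ B3 → different blocks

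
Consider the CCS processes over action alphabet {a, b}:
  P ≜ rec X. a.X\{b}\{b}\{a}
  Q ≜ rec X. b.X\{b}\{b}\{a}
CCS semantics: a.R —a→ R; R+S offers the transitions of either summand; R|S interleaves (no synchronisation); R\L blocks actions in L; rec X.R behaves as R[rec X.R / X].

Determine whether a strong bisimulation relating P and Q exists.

P's transition system — 2 states:
  m0 = rec X. a.X\{b}\{b}\{a} → =a=> m1
  m1 = (rec X. a.X\{b}\{b}\{a})\{b}\{b}\{a} → (no moves)
Q's transition system — 2 states:
  n0 = rec X. b.X\{b}\{b}\{a} → =b=> n1
  n1 = (rec X. b.X\{b}\{b}\{a})\{b}\{b}\{a} → (no moves)
Bisimilarity quotient blocks:
  B0 = {m0}
  B1 = {m1, n1}
  B2 = {n0}
m0 ∈ B0, n0 ∈ B2 → different blocks

NO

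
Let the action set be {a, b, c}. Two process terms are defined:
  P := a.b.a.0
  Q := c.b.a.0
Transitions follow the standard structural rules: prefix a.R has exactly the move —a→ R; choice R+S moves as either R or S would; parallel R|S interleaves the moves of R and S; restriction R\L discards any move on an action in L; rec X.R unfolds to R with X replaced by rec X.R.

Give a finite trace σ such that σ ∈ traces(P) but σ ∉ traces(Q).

P's transition system — 4 states:
  s0 = a.b.a.0 | -a-> s1
  s1 = b.a.0 | -b-> s2
  s2 = a.0 | -a-> s3
  s3 = 0 | stopped
Q's transition system — 4 states:
  t0 = c.b.a.0 | -c-> t1
  t1 = b.a.0 | -b-> t2
  t2 = a.0 | -a-> t3
  t3 = 0 | stopped
Trace ⟨a⟩ through P, begin at {s0}:
  after a @ step 1: {s1}
  — P admits the full trace.
Trace ⟨a⟩ through Q, begin at {t0}:
  after a @ step 1: ∅ (Q stuck)

a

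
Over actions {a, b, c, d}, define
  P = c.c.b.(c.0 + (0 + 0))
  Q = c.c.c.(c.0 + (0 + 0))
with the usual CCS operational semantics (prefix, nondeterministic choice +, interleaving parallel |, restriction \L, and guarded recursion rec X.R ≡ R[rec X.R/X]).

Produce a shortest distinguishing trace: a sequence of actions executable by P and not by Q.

Reachable graph of P (5 states):
  m0 = c.c.b.(c.0 + (0 + 0)) | --c--▸ m1
  m1 = c.b.(c.0 + (0 + 0)) | --c--▸ m2
  m2 = b.(c.0 + (0 + 0)) | --b--▸ m3
  m3 = c.0 + (0 + 0) | --c--▸ m4
  m4 = 0 | (no moves)
Reachable graph of Q (5 states):
  n0 = c.c.c.(c.0 + (0 + 0)) | --c--▸ n1
  n1 = c.c.(c.0 + (0 + 0)) | --c--▸ n2
  n2 = c.(c.0 + (0 + 0)) | --c--▸ n3
  n3 = c.0 + (0 + 0) | --c--▸ n4
  n4 = 0 | (no moves)
Trace ⟨ccb⟩ through P, begin at {m0}:
  after c @ step 1: {m1}
  after c @ step 2: {m2}
  after b @ step 3: {m3}
  — P admits the full trace.
Trace ⟨ccb⟩ through Q, begin at {n0}:
  after c @ step 1: {n1}
  after c @ step 2: {n2}
  after b @ step 3: no successor for Q

ccb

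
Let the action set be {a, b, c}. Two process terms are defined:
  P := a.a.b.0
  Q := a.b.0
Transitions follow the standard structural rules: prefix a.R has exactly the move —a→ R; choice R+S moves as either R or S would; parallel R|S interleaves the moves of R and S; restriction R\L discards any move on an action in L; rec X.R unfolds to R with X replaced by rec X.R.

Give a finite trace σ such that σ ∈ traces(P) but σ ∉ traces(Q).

P's transition system — 4 states:
  p0 = a.a.b.0 has moves -a-> p1
  p1 = a.b.0 has moves -a-> p2
  p2 = b.0 has moves -b-> p3
  p3 = 0 has moves ∅
Q's transition system — 3 states:
  q0 = a.b.0 has moves -a-> q1
  q1 = b.0 has moves -b-> q2
  q2 = 0 has moves ∅
Run σ = ⟨aa⟩ on P: start {p0}
  step 1 (a): {p1}
  step 2 (a): {p2}
  — P admits the full trace.
Run σ = ⟨aa⟩ on Q: start {q0}
  step 1 (a): {q1}
  step 2 (a): no successor for Q

aa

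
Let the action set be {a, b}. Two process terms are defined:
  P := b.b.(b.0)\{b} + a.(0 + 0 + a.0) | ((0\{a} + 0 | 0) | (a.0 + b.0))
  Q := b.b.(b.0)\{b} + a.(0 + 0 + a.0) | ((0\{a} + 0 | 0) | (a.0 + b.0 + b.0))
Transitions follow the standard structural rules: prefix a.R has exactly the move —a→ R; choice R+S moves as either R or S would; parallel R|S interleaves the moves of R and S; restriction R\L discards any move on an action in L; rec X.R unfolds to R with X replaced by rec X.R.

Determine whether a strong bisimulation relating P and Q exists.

P's transition system — 8 states:
  s0 = b.b.(b.0)\{b} + a.(0 + 0 + a.0) | ((0\{a} + 0 | 0) | (a.0 + b.0)) :: --a--▸ s1, --a--▸ s2, --b--▸ s2, --b--▸ s3
  s1 = (0 + 0 + a.0) | ((0\{a} + 0 | 0) | (a.0 + b.0)) :: --a--▸ s4, --a--▸ s5, --b--▸ s4
  s2 = a.(0 + 0 + a.0) | ((0\{a} + 0 | 0) | 0) :: --a--▸ s4
  s3 = b.(b.0)\{b} :: --b--▸ s6
  s4 = (0 + 0 + a.0) | ((0\{a} + 0 | 0) | 0) :: --a--▸ s7
  s5 = 0 | ((0\{a} + 0 | 0) | (a.0 + b.0)) :: --a--▸ s7, --b--▸ s7
  s6 = (b.0)\{b} :: ∅
  s7 = 0 | ((0\{a} + 0 | 0) | 0) :: ∅
Q's transition system — 8 states:
  t0 = b.b.(b.0)\{b} + a.(0 + 0 + a.0) | ((0\{a} + 0 | 0) | (a.0 + b.0 + b.0)) :: --a--▸ t1, --a--▸ t2, --b--▸ t2, --b--▸ t3
  t1 = (0 + 0 + a.0) | ((0\{a} + 0 | 0) | (a.0 + b.0 + b.0)) :: --a--▸ t4, --a--▸ t5, --b--▸ t4
  t2 = a.(0 + 0 + a.0) | ((0\{a} + 0 | 0) | 0) :: --a--▸ t4
  t3 = b.(b.0)\{b} :: --b--▸ t6
  t4 = (0 + 0 + a.0) | ((0\{a} + 0 | 0) | 0) :: --a--▸ t7
  t5 = 0 | ((0\{a} + 0 | 0) | (a.0 + b.0 + b.0)) :: --a--▸ t7, --b--▸ t7
  t6 = (b.0)\{b} :: ∅
  t7 = 0 | ((0\{a} + 0 | 0) | 0) :: ∅
Coarsest stable partition (strong bisimilarity classes):
  B0 = {s0, t0}
  B1 = {s2, t2}
  B2 = {s4, t4}
  B3 = {s6, s7, t6, t7}
  B4 = {s1, t1}
  B5 = {s5, t5}
  B6 = {s3, t3}
s0 ∈ B0, t0 ∈ B0 → same block

bisimilar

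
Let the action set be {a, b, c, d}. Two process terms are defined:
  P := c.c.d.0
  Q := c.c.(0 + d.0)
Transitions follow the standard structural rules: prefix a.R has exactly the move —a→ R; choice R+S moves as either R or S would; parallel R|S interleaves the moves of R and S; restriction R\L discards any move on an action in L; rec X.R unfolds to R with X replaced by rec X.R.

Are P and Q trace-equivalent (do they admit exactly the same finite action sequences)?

P's transition system — 4 states:
  u0 = c.c.d.0 ⊢ --c--▸ u1
  u1 = c.d.0 ⊢ --c--▸ u2
  u2 = d.0 ⊢ --d--▸ u3
  u3 = 0 ⊢ ∅
Q's transition system — 4 states:
  v0 = c.c.(0 + d.0) ⊢ --c--▸ v1
  v1 = c.(0 + d.0) ⊢ --c--▸ v2
  v2 = 0 + d.0 ⊢ --d--▸ v3
  v3 = 0 ⊢ ∅
Partition-refinement fixed point:
  B0 = {u0, v0}
  B1 = {u1, v1}
  B2 = {u2, v2}
  B3 = {u3, v3}
u0 ∈ B0, v0 ∈ B0 → same block
Bisimilar ⇒ trace-equivalent.

traces(P) = traces(Q)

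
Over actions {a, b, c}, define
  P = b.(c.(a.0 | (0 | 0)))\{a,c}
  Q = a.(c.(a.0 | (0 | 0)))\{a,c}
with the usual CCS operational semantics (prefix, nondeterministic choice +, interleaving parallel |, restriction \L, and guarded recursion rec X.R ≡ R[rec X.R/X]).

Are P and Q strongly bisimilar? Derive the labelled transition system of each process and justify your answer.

LTS(P): 2 reachable states
  p0 = b.(c.(a.0 | (0 | 0)))\{a,c} → —b→ p1
  p1 = (c.(a.0 | (0 | 0)))\{a,c} → ·
LTS(Q): 2 reachable states
  q0 = a.(c.(a.0 | (0 | 0)))\{a,c} → —a→ q1
  q1 = (c.(a.0 | (0 | 0)))\{a,c} → ·
Bisimilarity quotient blocks:
  B0 = {p0}
  B1 = {p1, q1}
  B2 = {q0}
p0 ∈ B0, q0 ∈ B2 → different blocks

NO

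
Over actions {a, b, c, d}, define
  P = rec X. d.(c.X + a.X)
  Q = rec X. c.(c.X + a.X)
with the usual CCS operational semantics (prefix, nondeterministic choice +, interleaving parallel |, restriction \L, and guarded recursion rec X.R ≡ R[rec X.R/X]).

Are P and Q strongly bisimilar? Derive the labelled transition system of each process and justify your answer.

not bisimilar

Reachable graph of P (2 states):
  u0 = rec X. d.(c.X + a.X) | —d→ u1
  u1 = c.(rec X. d.(c.X + a.X)) + a.(rec X. d.(c.X + a.X)) | —a→ u0, —c→ u0
Reachable graph of Q (2 states):
  v0 = rec X. c.(c.X + a.X) | —c→ v1
  v1 = c.(rec X. c.(c.X + a.X)) + a.(rec X. c.(c.X + a.X)) | —a→ v0, —c→ v0
Partition-refinement fixed point:
  B0 = {u0}
  B1 = {u1}
  B2 = {v0}
  B3 = {v1}
u0 ∈ B0, v0 ∈ B2 → different blocks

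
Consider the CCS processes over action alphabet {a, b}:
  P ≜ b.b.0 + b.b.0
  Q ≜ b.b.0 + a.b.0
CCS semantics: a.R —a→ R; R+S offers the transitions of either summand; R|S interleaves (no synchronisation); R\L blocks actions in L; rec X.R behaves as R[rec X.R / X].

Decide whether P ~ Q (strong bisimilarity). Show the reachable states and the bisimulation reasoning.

Reachable graph of P (3 states):
  p0 = b.b.0 + b.b.0 ⊢ =b=> p1
  p1 = b.0 ⊢ =b=> p2
  p2 = 0 ⊢ deadlocked
Reachable graph of Q (3 states):
  q0 = b.b.0 + a.b.0 ⊢ =a=> q1, =b=> q1
  q1 = b.0 ⊢ =b=> q2
  q2 = 0 ⊢ deadlocked
Coarsest stable partition (strong bisimilarity classes):
  B0 = {p0}
  B1 = {p1, q1}
  B2 = {p2, q2}
  B3 = {q0}
p0 ∈ B0, q0 ∈ B3 → different blocks

NO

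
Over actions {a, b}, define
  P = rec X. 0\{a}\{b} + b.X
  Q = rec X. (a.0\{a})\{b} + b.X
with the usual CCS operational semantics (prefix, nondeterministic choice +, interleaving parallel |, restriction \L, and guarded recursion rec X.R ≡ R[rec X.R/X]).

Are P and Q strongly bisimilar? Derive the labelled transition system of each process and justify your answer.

P's transition system — 1 states:
  p0 = rec X. 0\{a}\{b} + b.X ⊢ --b--▸ p0
Q's transition system — 2 states:
  q0 = rec X. (a.0\{a})\{b} + b.X ⊢ --a--▸ q1, --b--▸ q0
  q1 = 0\{a}\{b} ⊢ ·
Partition-refinement fixed point:
  B0 = {p0}
  B1 = {q0}
  B2 = {q1}
p0 ∈ B0, q0 ∈ B1 → different blocks

NO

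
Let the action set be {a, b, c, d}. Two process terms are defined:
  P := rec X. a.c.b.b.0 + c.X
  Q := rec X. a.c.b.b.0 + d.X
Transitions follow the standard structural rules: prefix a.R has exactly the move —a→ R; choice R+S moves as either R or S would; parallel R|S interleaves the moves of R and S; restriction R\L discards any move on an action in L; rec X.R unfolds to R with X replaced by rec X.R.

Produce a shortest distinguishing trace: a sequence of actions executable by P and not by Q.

P's transition system — 5 states:
  m0 = rec X. a.c.b.b.0 + c.X | =a=> m1, =c=> m0
  m1 = c.b.b.0 | =c=> m2
  m2 = b.b.0 | =b=> m3
  m3 = b.0 | =b=> m4
  m4 = 0 | deadlocked
Q's transition system — 5 states:
  n0 = rec X. a.c.b.b.0 + d.X | =a=> n1, =d=> n0
  n1 = c.b.b.0 | =c=> n2
  n2 = b.b.0 | =b=> n3
  n3 = b.0 | =b=> n4
  n4 = 0 | deadlocked
Run σ = ⟨c⟩ on P: start {m0}
  after c @ step 1: {m0}
  ✓ P
Run σ = ⟨c⟩ on Q: start {n0}
  after c @ step 1: ∅  — Q cannot continue

c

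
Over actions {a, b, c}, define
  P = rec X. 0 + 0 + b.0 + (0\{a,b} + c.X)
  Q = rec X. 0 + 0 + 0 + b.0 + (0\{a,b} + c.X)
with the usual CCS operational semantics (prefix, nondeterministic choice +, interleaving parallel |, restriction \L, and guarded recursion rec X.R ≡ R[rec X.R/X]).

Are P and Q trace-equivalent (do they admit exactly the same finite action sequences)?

LTS(P): 2 reachable states
  m0 = rec X. 0 + 0 + b.0 + (0\{a,b} + c.X) | ··b··> m1, ··c··> m0
  m1 = 0 | stopped
LTS(Q): 2 reachable states
  n0 = rec X. 0 + 0 + 0 + b.0 + (0\{a,b} + c.X) | ··b··> n1, ··c··> n0
  n1 = 0 | stopped
Bisimilarity quotient blocks:
  B0 = {m0, n0}
  B1 = {m1, n1}
m0 ∈ B0, n0 ∈ B0 → same block
Bisimilar ⇒ trace-equivalent.

trace-equivalent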